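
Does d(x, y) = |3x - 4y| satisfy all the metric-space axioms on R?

No. d fails symmetry: d(8, 7) = |3·8 - 4·7| = |-4| = 4, but d(7, 8) = |3·7 - 4·8| = |-11| = 11. Since 4 ≠ 11, d(x,y) ≠ d(y,x) in general.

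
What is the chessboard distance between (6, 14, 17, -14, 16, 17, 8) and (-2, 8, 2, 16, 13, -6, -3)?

max(|x_i - y_i|) = max(|6 - (-2)|, |14 - 8|, |17 - 2|, |-14 - 16|, |16 - 13|, |17 - (-6)|, |8 - (-3)|) = max(8, 6, 15, 30, 3, 23, 11) = 30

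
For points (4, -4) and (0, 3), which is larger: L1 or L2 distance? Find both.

L1 = |4 - 0| + |-4 - 3| = 4 + 7 = 11
L2 = √(4² + 7²) = √65 ≈ 8.0623
L1 ≥ L2 always (equality iff movement is along one axis); L1 > L2 here.
Ratio L1/L2 = 11/√65 ≈ 1.3644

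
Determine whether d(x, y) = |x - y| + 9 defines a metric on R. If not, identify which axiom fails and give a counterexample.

No. d fails identity of indiscernibles (specifically d(x,x) = 0): d(-4, -4) = |-4 - (-4)| + 9 = 0 + 9 = 9 ≠ 0.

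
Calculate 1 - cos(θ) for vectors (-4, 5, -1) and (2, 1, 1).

With u = (-4, 5, -1), v = (2, 1, 1):
u·v = (-4)·2 + 5·1 + (-1)·1 = (-8) + 5 + (-1) = -4.
|u| = √((-4)² + 5² + (-1)²) = √42, |v| = √(2² + 1² + 1²) = √6, so |u||v| = √(42·6) = √252.
cos θ = (u·v)/(|u||v|) = -4/√252 ≈ -0.252
Cosine distance = 1 - cos θ ≈ 1 - (-0.252) = 1.252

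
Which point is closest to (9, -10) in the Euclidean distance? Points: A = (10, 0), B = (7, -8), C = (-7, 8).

Distances: d(A) ≈ 10.0499, d(B) ≈ 2.8284, d(C) ≈ 24.0832. Nearest: B = (7, -8) with distance 2.8284.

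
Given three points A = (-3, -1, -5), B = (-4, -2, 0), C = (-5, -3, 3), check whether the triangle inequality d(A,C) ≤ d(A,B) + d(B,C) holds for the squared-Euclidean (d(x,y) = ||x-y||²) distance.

d(A,B) = 1² + 1² + 5² = 27, d(B,C) = 1² + 1² + 3² = 11, d(A,C) = 2² + 2² + 8² = 72.
d(A,C) = 72 > 27 + 11 = 38. Triangle inequality is VIOLATED. (Squared-Euclidean is not a metric — this is a counterexample.)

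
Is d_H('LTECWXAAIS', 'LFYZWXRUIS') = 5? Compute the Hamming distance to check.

Differing positions: 2, 3, 4, 7, 8. Hamming distance = 5, so the claim is true.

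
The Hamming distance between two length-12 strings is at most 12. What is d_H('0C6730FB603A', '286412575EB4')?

Differing positions: 1, 2, 4, 5, 6, 7, 8, 9, 10, 11, 12. Hamming distance = 11. The maximum possible Hamming distance for length-12 strings is 12, so d_H/12 = 11/12 ≈ 0.9167.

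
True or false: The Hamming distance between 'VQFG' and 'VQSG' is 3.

Differing positions: 3. Hamming distance = 1, so the claim that d_H = 3 is false.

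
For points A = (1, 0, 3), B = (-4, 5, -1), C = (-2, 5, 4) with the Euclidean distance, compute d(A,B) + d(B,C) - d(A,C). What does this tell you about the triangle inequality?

d(A,B) = √(5² + 5² + 4²) = √66 ≈ 8.124, d(B,C) = √(2² + 0² + 5²) = √29 ≈ 5.3852, d(A,C) = √(3² + 5² + 1²) = √35 ≈ 5.9161.
d(A,B) + d(B,C) - d(A,C) = 8.124 + 5.3852 - 5.9161 = 13.5092 - 5.9161 = 7.5931 (to 4 decimal places). This is ≥ 0, so the triangle inequality holds for these points.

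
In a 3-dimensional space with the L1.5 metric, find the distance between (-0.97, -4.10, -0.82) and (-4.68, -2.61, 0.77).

(Σ|x_i - y_i|^1.5)^(1/1.5) = (|-0.97 - (-4.68)|^1.5 + |-4.1 - (-2.61)|^1.5 + |-0.82 - 0.77|^1.5)^(1/1.5)
= (3.71^1.5 + 1.49^1.5 + 1.59^1.5)^(1/1.5) ≈ (7.146 + 1.8188 + 2.0049)^(1/1.5) = (10.9697)^(1/1.5) ≈ 4.937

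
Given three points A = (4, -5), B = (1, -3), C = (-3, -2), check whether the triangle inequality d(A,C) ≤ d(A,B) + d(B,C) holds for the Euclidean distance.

d(A,B) = √(3² + 2²) = √13 ≈ 3.6056, d(B,C) = √(4² + 1²) = √17 ≈ 4.1231, d(A,C) = √(7² + 3²) = √58 ≈ 7.6158.
d(A,C) ≈ 7.6158 ≤ 3.6056 + 4.1231 = 7.7287. Triangle inequality is satisfied.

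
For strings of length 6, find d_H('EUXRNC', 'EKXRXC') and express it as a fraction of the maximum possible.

Differing positions: 2, 5. Hamming distance = 2. The maximum possible Hamming distance for length-6 strings is 6, so d_H/6 = 2/6 ≈ 0.3333.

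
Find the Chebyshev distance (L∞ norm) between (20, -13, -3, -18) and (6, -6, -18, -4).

max(|x_i - y_i|) = max(|20 - 6|, |-13 - (-6)|, |-3 - (-18)|, |-18 - (-4)|) = max(14, 7, 15, 14) = 15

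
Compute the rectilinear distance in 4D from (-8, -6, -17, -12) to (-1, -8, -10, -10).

Σ|x_i - y_i| = |-8 - (-1)| + |-6 - (-8)| + |-17 - (-10)| + |-12 - (-10)| = 7 + 2 + 7 + 2 = 18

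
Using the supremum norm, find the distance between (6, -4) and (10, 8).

max(|x_i - y_i|) = max(|6 - 10|, |-4 - 8|) = max(4, 12) = 12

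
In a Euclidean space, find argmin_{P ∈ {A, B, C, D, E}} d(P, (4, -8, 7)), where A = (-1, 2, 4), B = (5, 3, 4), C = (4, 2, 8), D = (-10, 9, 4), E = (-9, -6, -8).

Distances: d(A) ≈ 11.5758, d(B) ≈ 11.4455, d(C) ≈ 10.0499, d(D) ≈ 22.2261, d(E) ≈ 19.9499. Nearest: C = (4, 2, 8) with distance 10.0499.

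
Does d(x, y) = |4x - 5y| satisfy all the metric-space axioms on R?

No. d fails symmetry: d(5, 9) = |4·5 - 5·9| = |-25| = 25, but d(9, 5) = |4·9 - 5·5| = |11| = 11. Since 25 ≠ 11, d(x,y) ≠ d(y,x) in general.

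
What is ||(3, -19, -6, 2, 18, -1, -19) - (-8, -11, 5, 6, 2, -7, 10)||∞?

max(|x_i - y_i|) = max(|3 - (-8)|, |-19 - (-11)|, |-6 - 5|, |2 - 6|, |18 - 2|, |-1 - (-7)|, |-19 - 10|) = max(11, 8, 11, 4, 16, 6, 29) = 29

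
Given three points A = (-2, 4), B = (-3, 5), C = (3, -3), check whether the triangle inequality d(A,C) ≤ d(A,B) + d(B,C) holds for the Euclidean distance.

d(A,B) = √(1² + 1²) = √2 ≈ 1.4142, d(B,C) = √(6² + 8²) = √100 = 10, d(A,C) = √(5² + 7²) = √74 ≈ 8.6023.
d(A,C) ≈ 8.6023 ≤ 1.4142 + 10 = 11.4142. Triangle inequality is satisfied.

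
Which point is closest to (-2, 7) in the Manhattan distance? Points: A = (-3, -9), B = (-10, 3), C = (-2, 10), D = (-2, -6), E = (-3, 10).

Distances: d(A) = 17, d(B) = 12, d(C) = 3, d(D) = 13, d(E) = 4. Nearest: C = (-2, 10) with distance 3.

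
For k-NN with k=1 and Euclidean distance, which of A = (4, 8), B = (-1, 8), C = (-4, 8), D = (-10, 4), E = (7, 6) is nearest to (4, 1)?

Distances: d(A) = 7, d(B) ≈ 8.6023, d(C) ≈ 10.6301, d(D) ≈ 14.3178, d(E) ≈ 5.831. Nearest: E = (7, 6) with distance 5.831.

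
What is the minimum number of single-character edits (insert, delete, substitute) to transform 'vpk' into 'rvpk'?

Let D[i][j] be the edit distance between the first i characters of 'vpk' and the first j characters of 'rvpk', with D[i][0] = i, D[0][j] = j, and D[i][j] = D[i-1][j-1] if the characters match, else 1 + min(D[i-1][j], D[i][j-1], D[i-1][j-1]). Filling the table (rows: prefixes of 'vpk', columns: prefixes of 'rvpk'):
     ε  r  v  p  k
  ε  0  1  2  3  4
  v  1  1  1  2  3
  p  2  2  2  1  2
  k  3  3  3  2  1
The bottom-right entry gives D[3][4] = 1, so no sequence of fewer than 1 edit works. Backtracking through the table gives one optimal edit sequence (1 edit):
  vpk → rvpk (ins r @1)
Edit distance = 1.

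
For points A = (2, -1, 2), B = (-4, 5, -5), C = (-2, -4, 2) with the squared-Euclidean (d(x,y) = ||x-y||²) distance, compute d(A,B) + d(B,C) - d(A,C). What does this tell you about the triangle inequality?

d(A,B) = 6² + 6² + 7² = 121, d(B,C) = 2² + 9² + 7² = 134, d(A,C) = 4² + 3² + 0² = 25.
d(A,B) + d(B,C) - d(A,C) = 121 + 134 - 25 = 255 - 25 = 230. This is ≥ 0, so the triangle inequality holds for these points.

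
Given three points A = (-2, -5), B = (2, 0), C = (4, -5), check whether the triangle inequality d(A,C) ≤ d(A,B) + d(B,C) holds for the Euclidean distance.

d(A,B) = √(4² + 5²) = √41 ≈ 6.4031, d(B,C) = √(2² + 5²) = √29 ≈ 5.3852, d(A,C) = √(6² + 0²) = √36 = 6.
d(A,C) = 6 ≤ 6.4031 + 5.3852 = 11.7883. Triangle inequality is satisfied.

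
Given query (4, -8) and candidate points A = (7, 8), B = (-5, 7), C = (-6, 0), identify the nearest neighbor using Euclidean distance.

Distances: d(A) ≈ 16.2788, d(B) ≈ 17.4929, d(C) ≈ 12.8062. Nearest: C = (-6, 0) with distance 12.8062.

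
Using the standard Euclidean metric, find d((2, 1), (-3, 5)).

√(Σ(x_i - y_i)²) = √((2 - (-3))² + (1 - 5)²)
= √(5² + (-4)²) = √(25 + 16) = √41 ≈ 6.4031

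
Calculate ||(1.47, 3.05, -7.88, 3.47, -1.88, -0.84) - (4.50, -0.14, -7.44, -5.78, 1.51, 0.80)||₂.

√(Σ(x_i - y_i)²) = √((1.47 - 4.5)² + (3.05 - (-0.14))² + (-7.88 - (-7.44))² + (3.47 - (-5.78))² + (-1.88 - 1.51)² + (-0.84 - 0.8)²)
= √((-3.03)² + 3.19² + (-0.44)² + 9.25² + (-3.39)² + (-1.64)²) = √(9.1809 + 10.1761 + 0.1936 + 85.5625 + 11.4921 + 2.6896) = √119.2948 ≈ 10.9222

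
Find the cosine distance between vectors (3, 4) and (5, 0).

With u = (3, 4), v = (5, 0):
u·v = 3·5 + 4·0 = 15 + 0 = 15.
|u| = √(3² + 4²) = √25, |v| = √(5² + 0²) = √25, so |u||v| = √(25·25) = √625 = 25.
cos θ = (u·v)/(|u||v|) = 15/25 = 0.6
Cosine distance = 1 - cos θ = 1 - 0.6 = 0.4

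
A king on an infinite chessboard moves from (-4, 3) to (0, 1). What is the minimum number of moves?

max(|x_i - y_i|) = max(|-4 - 0|, |3 - 1|) = max(4, 2) = 4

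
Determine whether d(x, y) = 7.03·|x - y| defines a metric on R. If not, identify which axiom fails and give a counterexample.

Yes. Since |x - y| is a metric on R and 7.03 > 0, the positive scalar multiple 7.03·|x - y| is also a metric: scaling by a positive constant preserves non-negativity, identity (d=0 ⟺ |x-y|=0 ⟺ x=y), symmetry, and the triangle inequality.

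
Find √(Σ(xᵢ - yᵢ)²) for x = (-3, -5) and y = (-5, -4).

√(Σ(x_i - y_i)²) = √((-3 - (-5))² + (-5 - (-4))²)
= √(2² + (-1)²) = √(4 + 1) = √5 ≈ 2.2361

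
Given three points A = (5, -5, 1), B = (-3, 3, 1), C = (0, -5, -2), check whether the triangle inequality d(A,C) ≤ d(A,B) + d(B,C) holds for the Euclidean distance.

d(A,B) = √(8² + 8² + 0²) = √128 ≈ 11.3137, d(B,C) = √(3² + 8² + 3²) = √82 ≈ 9.0554, d(A,C) = √(5² + 0² + 3²) = √34 ≈ 5.831.
d(A,C) ≈ 5.831 ≤ 11.3137 + 9.0554 = 20.3691. Triangle inequality is satisfied.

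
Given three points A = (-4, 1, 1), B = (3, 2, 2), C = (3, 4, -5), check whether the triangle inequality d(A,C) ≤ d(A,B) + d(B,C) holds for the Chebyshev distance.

d(A,B) = max(7, 1, 1) = 7, d(B,C) = max(0, 2, 7) = 7, d(A,C) = max(7, 3, 6) = 7.
d(A,C) = 7 ≤ 7 + 7 = 14. Triangle inequality is satisfied.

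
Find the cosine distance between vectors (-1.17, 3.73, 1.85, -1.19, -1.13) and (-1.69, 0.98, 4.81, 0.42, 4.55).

With u = (-1.17, 3.73, 1.85, -1.19, -1.13), v = (-1.69, 0.98, 4.81, 0.42, 4.55):
u·v = (-1.17)·(-1.69) + 3.73·0.98 + 1.85·4.81 + (-1.19)·0.42 + (-1.13)·4.55 = 1.9773 + 3.6554 + 8.8985 + (-0.4998) + (-5.1415) = 8.8899.
|u| = √((-1.17)² + 3.73² + 1.85² + (-1.19)² + (-1.13)²) = √(1.3689 + 13.9129 + 3.4225 + 1.4161 + 1.2769) = √21.3973, |v| = √((-1.69)² + 0.98² + 4.81² + 0.42² + 4.55²) = √(2.8561 + 0.9604 + 23.1361 + 0.1764 + 20.7025) = √47.8315.
cos θ = (u·v)/(|u||v|) = 8.8899/(√21.3973·√47.8315) ≈ 0.2779
Cosine distance = 1 - cos θ ≈ 1 - 0.2779 = 0.7221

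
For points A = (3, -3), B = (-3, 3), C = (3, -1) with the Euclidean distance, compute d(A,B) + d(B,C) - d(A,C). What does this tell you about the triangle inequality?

d(A,B) = √(6² + 6²) = √72 ≈ 8.4853, d(B,C) = √(6² + 4²) = √52 ≈ 7.2111, d(A,C) = √(0² + 2²) = √4 = 2.
d(A,B) + d(B,C) - d(A,C) = 8.4853 + 7.2111 - 2 = 15.6964 - 2 = 13.6964 (to 4 decimal places). This is ≥ 0, so the triangle inequality holds for these points.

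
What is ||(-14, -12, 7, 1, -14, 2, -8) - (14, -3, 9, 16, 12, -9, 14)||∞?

max(|x_i - y_i|) = max(|-14 - 14|, |-12 - (-3)|, |7 - 9|, |1 - 16|, |-14 - 12|, |2 - (-9)|, |-8 - 14|) = max(28, 9, 2, 15, 26, 11, 22) = 28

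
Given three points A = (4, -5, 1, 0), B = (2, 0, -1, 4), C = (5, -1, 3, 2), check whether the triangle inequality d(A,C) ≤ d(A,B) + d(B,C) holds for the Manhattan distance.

d(A,B) = 2 + 5 + 2 + 4 = 13, d(B,C) = 3 + 1 + 4 + 2 = 10, d(A,C) = 1 + 4 + 2 + 2 = 9.
d(A,C) = 9 ≤ 13 + 10 = 23. Triangle inequality is satisfied.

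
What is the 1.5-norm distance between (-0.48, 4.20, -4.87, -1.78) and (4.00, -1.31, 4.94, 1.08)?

(Σ|x_i - y_i|^1.5)^(1/1.5) = (|-0.48 - 4|^1.5 + |4.2 - (-1.31)|^1.5 + |-4.87 - 4.94|^1.5 + |-1.78 - 1.08|^1.5)^(1/1.5)
= (4.48^1.5 + 5.51^1.5 + 9.81^1.5 + 2.86^1.5)^(1/1.5) ≈ (9.4824 + 12.9338 + 30.7258 + 4.8367)^(1/1.5) = (57.9787)^(1/1.5) ≈ 14.98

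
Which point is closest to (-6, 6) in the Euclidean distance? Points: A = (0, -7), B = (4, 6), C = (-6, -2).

Distances: d(A) ≈ 14.3178, d(B) = 10, d(C) = 8. Nearest: C = (-6, -2) with distance 8.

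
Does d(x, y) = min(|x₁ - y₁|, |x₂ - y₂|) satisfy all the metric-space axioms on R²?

No. d fails identity of indiscernibles: take x = (-3, 0) and y = (-3, 6). Then d(x,y) = min(|-3 - (-3)|, |0 - 6|) = min(0, 6) = 0, yet x ≠ y.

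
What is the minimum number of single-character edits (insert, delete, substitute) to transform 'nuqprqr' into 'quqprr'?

Let D[i][j] be the edit distance between the first i characters of 'nuqprqr' and the first j characters of 'quqprr', with D[i][0] = i, D[0][j] = j, and D[i][j] = D[i-1][j-1] if the characters match, else 1 + min(D[i-1][j], D[i][j-1], D[i-1][j-1]). Filling the table (rows: prefixes of 'nuqprqr', columns: prefixes of 'quqprr'):
     ε  q  u  q  p  r  r
  ε  0  1  2  3  4  5  6
  n  1  1  2  3  4  5  6
  u  2  2  1  2  3  4  5
  q  3  2  2  1  2  3  4
  p  4  3  3  2  1  2  3
  r  5  4  4  3  2  1  2
  q  6  5  5  4  3  2  2
  r  7  6  6  5  4  3  2
The bottom-right entry gives D[7][6] = 2, so no sequence of fewer than 2 edits works. Backtracking through the table gives one optimal edit sequence (2 edits):
  nuqprqr → quqprqr (sub n→q @1)
  quqprqr → quqprr (del q @6)
Edit distance = 2.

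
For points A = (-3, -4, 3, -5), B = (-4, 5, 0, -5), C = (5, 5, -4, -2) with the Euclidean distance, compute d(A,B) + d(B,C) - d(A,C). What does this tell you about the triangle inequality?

d(A,B) = √(1² + 9² + 3² + 0²) = √91 ≈ 9.5394, d(B,C) = √(9² + 0² + 4² + 3²) = √106 ≈ 10.2956, d(A,C) = √(8² + 9² + 7² + 3²) = √203 ≈ 14.2478.
d(A,B) + d(B,C) - d(A,C) = 9.5394 + 10.2956 - 14.2478 = 19.835 - 14.2478 = 5.5872 (to 4 decimal places). This is ≥ 0, so the triangle inequality holds for these points.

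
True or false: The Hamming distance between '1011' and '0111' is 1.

Differing positions: 1, 2. Hamming distance = 2, so the claim that d_H = 1 is false.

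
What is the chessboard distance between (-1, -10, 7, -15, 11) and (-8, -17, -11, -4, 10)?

max(|x_i - y_i|) = max(|-1 - (-8)|, |-10 - (-17)|, |7 - (-11)|, |-15 - (-4)|, |11 - 10|) = max(7, 7, 18, 11, 1) = 18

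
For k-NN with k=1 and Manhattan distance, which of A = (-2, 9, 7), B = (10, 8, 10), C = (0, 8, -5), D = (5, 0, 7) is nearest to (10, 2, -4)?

Distances: d(A) = 30, d(B) = 20, d(C) = 17, d(D) = 18. Nearest: C = (0, 8, -5) with distance 17.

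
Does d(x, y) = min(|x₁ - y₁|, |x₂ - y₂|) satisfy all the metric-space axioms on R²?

No. d fails identity of indiscernibles: take x = (3, 0) and y = (3, 4). Then d(x,y) = min(|3 - 3|, |0 - 4|) = min(0, 4) = 0, yet x ≠ y.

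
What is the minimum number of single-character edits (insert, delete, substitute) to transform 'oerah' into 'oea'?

Let D[i][j] be the edit distance between the first i characters of 'oerah' and the first j characters of 'oea', with D[i][0] = i, D[0][j] = j, and D[i][j] = D[i-1][j-1] if the characters match, else 1 + min(D[i-1][j], D[i][j-1], D[i-1][j-1]). Filling the table (rows: prefixes of 'oerah', columns: prefixes of 'oea'):
     ε  o  e  a
  ε  0  1  2  3
  o  1  0  1  2
  e  2  1  0  1
  r  3  2  1  1
  a  4  3  2  1
  h  5  4  3  2
The bottom-right entry gives D[5][3] = 2, so no sequence of fewer than 2 edits works. Backtracking through the table gives one optimal edit sequence (2 edits):
  oerah → oeah (del r @3)
  oeah → oea (del h @4)
Edit distance = 2.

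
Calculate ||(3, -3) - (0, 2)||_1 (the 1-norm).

Σ|x_i - y_i| = |3 - 0| + |-3 - 2| = 3 + 5 = 8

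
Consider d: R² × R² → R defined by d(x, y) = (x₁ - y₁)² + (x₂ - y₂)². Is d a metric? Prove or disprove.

No. The squared Euclidean distance fails the triangle inequality. Counterexample: x = (0, 0), y = (4, 2), z = (8, 4). d(x,z) = 8² + 4² = 80, but d(x,y) + d(y,z) = (4² + 2²) + (4² + 2²) = 20 + 20 = 40. Since 80 > 40, the triangle inequality is violated. (Note: √d, the ordinary Euclidean distance, IS a metric.)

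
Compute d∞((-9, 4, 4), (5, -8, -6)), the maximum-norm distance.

max(|x_i - y_i|) = max(|-9 - 5|, |4 - (-8)|, |4 - (-6)|) = max(14, 12, 10) = 14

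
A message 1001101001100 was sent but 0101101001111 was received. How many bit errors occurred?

Differing positions: 1, 2, 12, 13. Hamming distance = 4.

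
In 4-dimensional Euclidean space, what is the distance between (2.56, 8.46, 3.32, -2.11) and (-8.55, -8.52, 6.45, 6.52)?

√(Σ(x_i - y_i)²) = √((2.56 - (-8.55))² + (8.46 - (-8.52))² + (3.32 - 6.45)² + (-2.11 - 6.52)²)
= √(11.11² + 16.98² + (-3.13)² + (-8.63)²) = √(123.4321 + 288.3204 + 9.7969 + 74.4769) = √496.0263 ≈ 22.2716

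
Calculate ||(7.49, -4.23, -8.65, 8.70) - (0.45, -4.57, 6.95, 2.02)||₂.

√(Σ(x_i - y_i)²) = √((7.49 - 0.45)² + (-4.23 - (-4.57))² + (-8.65 - 6.95)² + (8.7 - 2.02)²)
= √(7.04² + 0.34² + (-15.6)² + 6.68²) = √(49.5616 + 0.1156 + 243.36 + 44.6224) = √337.6596 ≈ 18.3755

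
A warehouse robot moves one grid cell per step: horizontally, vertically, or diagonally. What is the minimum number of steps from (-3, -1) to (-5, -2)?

max(|x_i - y_i|) = max(|-3 - (-5)|, |-1 - (-2)|) = max(2, 1) = 2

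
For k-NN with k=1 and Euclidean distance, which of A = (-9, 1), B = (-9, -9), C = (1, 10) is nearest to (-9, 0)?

Distances: d(A) = 1, d(B) = 9, d(C) ≈ 14.1421. Nearest: A = (-9, 1) with distance 1.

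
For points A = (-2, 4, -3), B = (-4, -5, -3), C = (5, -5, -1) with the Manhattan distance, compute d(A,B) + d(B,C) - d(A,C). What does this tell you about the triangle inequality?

d(A,B) = 2 + 9 + 0 = 11, d(B,C) = 9 + 0 + 2 = 11, d(A,C) = 7 + 9 + 2 = 18.
d(A,B) + d(B,C) - d(A,C) = 11 + 11 - 18 = 22 - 18 = 4. This is ≥ 0, so the triangle inequality holds for these points.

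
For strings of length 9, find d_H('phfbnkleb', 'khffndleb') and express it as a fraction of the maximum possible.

Differing positions: 1, 4, 6. Hamming distance = 3. The maximum possible Hamming distance for length-9 strings is 9, so d_H/9 = 3/9 ≈ 0.3333.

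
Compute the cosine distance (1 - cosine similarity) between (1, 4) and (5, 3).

With u = (1, 4), v = (5, 3):
u·v = 1·5 + 4·3 = 5 + 12 = 17.
|u| = √(1² + 4²) = √17, |v| = √(5² + 3²) = √34, so |u||v| = √(17·34) = √578.
cos θ = (u·v)/(|u||v|) = 17/√578 ≈ 0.7071
Cosine distance = 1 - cos θ ≈ 1 - 0.7071 = 0.2929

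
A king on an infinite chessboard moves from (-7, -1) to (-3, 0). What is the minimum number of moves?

max(|x_i - y_i|) = max(|-7 - (-3)|, |-1 - 0|) = max(4, 1) = 4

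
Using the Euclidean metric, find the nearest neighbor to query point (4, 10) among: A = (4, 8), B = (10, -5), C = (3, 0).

Distances: d(A) = 2, d(B) ≈ 16.1555, d(C) ≈ 10.0499. Nearest: A = (4, 8) with distance 2.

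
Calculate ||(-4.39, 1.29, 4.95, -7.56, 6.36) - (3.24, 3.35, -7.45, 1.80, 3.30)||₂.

√(Σ(x_i - y_i)²) = √((-4.39 - 3.24)² + (1.29 - 3.35)² + (4.95 - (-7.45))² + (-7.56 - 1.8)² + (6.36 - 3.3)²)
= √((-7.63)² + (-2.06)² + 12.4² + (-9.36)² + 3.06²) = √(58.2169 + 4.2436 + 153.76 + 87.6096 + 9.3636) = √313.1937 ≈ 17.6973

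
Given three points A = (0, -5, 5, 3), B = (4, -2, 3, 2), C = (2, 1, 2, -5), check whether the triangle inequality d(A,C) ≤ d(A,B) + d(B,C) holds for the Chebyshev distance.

d(A,B) = max(4, 3, 2, 1) = 4, d(B,C) = max(2, 3, 1, 7) = 7, d(A,C) = max(2, 6, 3, 8) = 8.
d(A,C) = 8 ≤ 4 + 7 = 11. Triangle inequality is satisfied.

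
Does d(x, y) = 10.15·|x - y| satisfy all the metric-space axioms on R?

Yes. Since |x - y| is a metric on R and 10.15 > 0, the positive scalar multiple 10.15·|x - y| is also a metric: scaling by a positive constant preserves non-negativity, identity (d=0 ⟺ |x-y|=0 ⟺ x=y), symmetry, and the triangle inequality.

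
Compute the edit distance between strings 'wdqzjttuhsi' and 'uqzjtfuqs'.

Let D[i][j] be the edit distance between the first i characters of 'wdqzjttuhsi' and the first j characters of 'uqzjtfuqs', with D[i][0] = i, D[0][j] = j, and D[i][j] = D[i-1][j-1] if the characters match, else 1 + min(D[i-1][j], D[i][j-1], D[i-1][j-1]). Filling the table (rows: prefixes of 'wdqzjttuhsi', columns: prefixes of 'uqzjtfuqs'):
     ε  u  q  z  j  t  f  u  q  s
  ε  0  1  2  3  4  5  6  7  8  9
  w  1  1  2  3  4  5  6  7  8  9
  d  2  2  2  3  4  5  6  7  8  9
  q  3  3  2  3  4  5  6  7  7  8
  z  4  4  3  2  3  4  5  6  7  8
  j  5  5  4  3  2  3  4  5  6  7
  t  6  6  5  4  3  2  3  4  5  6
  t  7  7  6  5  4  3  3  4  5  6
  u  8  7  7  6  5  4  4  3  4  5
  h  9  8  8  7  6  5  5  4  4  5
  s 10  9  9  8  7  6  6  5  5  4
  i 11 10 10  9  8  7  7  6  6  5
The bottom-right entry gives D[11][9] = 5, so no sequence of fewer than 5 edits works. Backtracking through the table gives one optimal edit sequence (5 edits):
  wdqzjttuhsi → dqzjttuhsi (del w @1)
  dqzjttuhsi → uqzjttuhsi (sub d→u @1)
  uqzjttuhsi → uqzjtfuhsi (sub t→f @6)
  uqzjtfuhsi → uqzjtfuqsi (sub h→q @8)
  uqzjtfuqsi → uqzjtfuqs (del i @10)
Edit distance = 5.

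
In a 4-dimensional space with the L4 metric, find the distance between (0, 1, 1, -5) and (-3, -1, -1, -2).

(Σ|x_i - y_i|^4)^(1/4) = (|0 - (-3)|^4 + |1 - (-1)|^4 + |1 - (-1)|^4 + |-5 - (-2)|^4)^(1/4)
= (3^4 + 2^4 + 2^4 + 3^4)^(1/4) = (81 + 16 + 16 + 81)^(1/4) = (194)^(1/4) ≈ 3.7321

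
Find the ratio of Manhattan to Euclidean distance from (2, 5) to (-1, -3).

L1 = |2 - (-1)| + |5 - (-3)| = 3 + 8 = 11
L2 = √(3² + 8²) = √73 ≈ 8.544
L1 ≥ L2 always (equality iff movement is along one axis); L1 > L2 here.
Ratio L1/L2 = 11/√73 ≈ 1.2875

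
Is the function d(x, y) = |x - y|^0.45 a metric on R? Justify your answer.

Yes. With 0 < p = 0.45 ≤ 1, d(x,y) = |x-y|^0.45 is a metric on R. Non-negativity and symmetry are immediate; |x-y|^0.45 = 0 ⟺ |x-y| = 0 ⟺ x = y. For the triangle inequality, the function t ↦ t^0.45 is subadditive on [0,∞) when p ≤ 1, so |x-z|^0.45 ≤ (|x-y| + |y-z|)^0.45 ≤ |x-y|^0.45 + |y-z|^0.45.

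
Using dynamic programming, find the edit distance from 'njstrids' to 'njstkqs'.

Let D[i][j] be the edit distance between the first i characters of 'njstrids' and the first j characters of 'njstkqs', with D[i][0] = i, D[0][j] = j, and D[i][j] = D[i-1][j-1] if the characters match, else 1 + min(D[i-1][j], D[i][j-1], D[i-1][j-1]). Filling the table (rows: prefixes of 'njstrids', columns: prefixes of 'njstkqs'):
     ε  n  j  s  t  k  q  s
  ε  0  1  2  3  4  5  6  7
  n  1  0  1  2  3  4  5  6
  j  2  1  0  1  2  3  4  5
  s  3  2  1  0  1  2  3  4
  t  4  3  2  1  0  1  2  3
  r  5  4  3  2  1  1  2  3
  i  6  5  4  3  2  2  2  3
  d  7  6  5  4  3  3  3  3
  s  8  7  6  5  4  4  4  3
The bottom-right entry gives D[8][7] = 3, so no sequence of fewer than 3 edits works. Backtracking through the table gives one optimal edit sequence (3 edits):
  njstrids → njstids (del r @5)
  njstids → njstkds (sub i→k @5)
  njstkds → njstkqs (sub d→q @6)
Edit distance = 3.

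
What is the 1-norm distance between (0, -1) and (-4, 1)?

Σ|x_i - y_i| = |0 - (-4)| + |-1 - 1| = 4 + 2 = 6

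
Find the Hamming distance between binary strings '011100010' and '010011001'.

Differing positions: 3, 4, 5, 6, 8, 9. Hamming distance = 6.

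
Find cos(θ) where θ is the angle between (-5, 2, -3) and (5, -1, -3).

With u = (-5, 2, -3), v = (5, -1, -3):
u·v = (-5)·5 + 2·(-1) + (-3)·(-3) = (-25) + (-2) + 9 = -18.
|u| = √((-5)² + 2² + (-3)²) = √38, |v| = √(5² + (-1)² + (-3)²) = √35, so |u||v| = √(38·35) = √1330.
cos θ = (u·v)/(|u||v|) = -18/√1330 ≈ -0.4936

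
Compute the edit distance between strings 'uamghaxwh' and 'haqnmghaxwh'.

Let D[i][j] be the edit distance between the first i characters of 'uamghaxwh' and the first j characters of 'haqnmghaxwh', with D[i][0] = i, D[0][j] = j, and D[i][j] = D[i-1][j-1] if the characters match, else 1 + min(D[i-1][j], D[i][j-1], D[i-1][j-1]). Filling the table (rows: prefixes of 'uamghaxwh', columns: prefixes of 'haqnmghaxwh'):
     ε  h  a  q  n  m  g  h  a  x  w  h
  ε  0  1  2  3  4  5  6  7  8  9 10 11
  u  1  1  2  3  4  5  6  7  8  9 10 11
  a  2  2  1  2  3  4  5  6  7  8  9 10
  m  3  3  2  2  3  3  4  5  6  7  8  9
  g  4  4  3  3  3  4  3  4  5  6  7  8
  h  5  4  4  4  4  4  4  3  4  5  6  7
  a  6  5  4  5  5  5  5  4  3  4  5  6
  x  7  6  5  5  6  6  6  5  4  3  4  5
  w  8  7  6  6  6  7  7  6  5  4  3  4
  h  9  8  7  7  7  7  8  7  6  5  4  3
The bottom-right entry gives D[9][11] = 3, so no sequence of fewer than 3 edits works. Backtracking through the table gives one optimal edit sequence (3 edits):
  uamghaxwh → hamghaxwh (sub u→h @1)
  hamghaxwh → haqmghaxwh (ins q @3)
  haqmghaxwh → haqnmghaxwh (ins n @4)
Edit distance = 3.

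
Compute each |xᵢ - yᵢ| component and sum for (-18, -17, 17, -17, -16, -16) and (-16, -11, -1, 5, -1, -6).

Σ|x_i - y_i| = |-18 - (-16)| + |-17 - (-11)| + |17 - (-1)| + |-17 - 5| + |-16 - (-1)| + |-16 - (-6)| = 2 + 6 + 18 + 22 + 15 + 10 = 73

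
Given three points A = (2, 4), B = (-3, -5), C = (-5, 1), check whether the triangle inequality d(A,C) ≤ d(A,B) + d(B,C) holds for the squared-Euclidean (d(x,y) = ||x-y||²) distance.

d(A,B) = 5² + 9² = 106, d(B,C) = 2² + 6² = 40, d(A,C) = 7² + 3² = 58.
d(A,C) = 58 ≤ 106 + 40 = 146. Triangle inequality is satisfied.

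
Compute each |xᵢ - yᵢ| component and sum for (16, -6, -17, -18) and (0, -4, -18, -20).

Σ|x_i - y_i| = |16 - 0| + |-6 - (-4)| + |-17 - (-18)| + |-18 - (-20)| = 16 + 2 + 1 + 2 = 21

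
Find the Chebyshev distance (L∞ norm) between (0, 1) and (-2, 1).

max(|x_i - y_i|) = max(|0 - (-2)|, |1 - 1|) = max(2, 0) = 2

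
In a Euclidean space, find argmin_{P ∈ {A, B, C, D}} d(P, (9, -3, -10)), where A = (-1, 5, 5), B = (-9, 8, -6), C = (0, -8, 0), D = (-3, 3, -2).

Distances: d(A) ≈ 19.7231, d(B) ≈ 21.4709, d(C) ≈ 14.3527, d(D) ≈ 15.6205. Nearest: C = (0, -8, 0) with distance 14.3527.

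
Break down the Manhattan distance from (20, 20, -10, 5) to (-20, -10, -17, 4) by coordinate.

Σ|x_i - y_i| = |20 - (-20)| + |20 - (-10)| + |-10 - (-17)| + |5 - 4| = 40 + 30 + 7 + 1 = 78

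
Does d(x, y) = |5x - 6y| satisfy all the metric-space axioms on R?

No. d fails symmetry: d(5, 9) = |5·5 - 6·9| = |-29| = 29, but d(9, 5) = |5·9 - 6·5| = |15| = 15. Since 29 ≠ 15, d(x,y) ≠ d(y,x) in general.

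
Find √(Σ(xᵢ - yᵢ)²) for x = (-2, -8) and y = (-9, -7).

√(Σ(x_i - y_i)²) = √((-2 - (-9))² + (-8 - (-7))²)
= √(7² + (-1)²) = √(49 + 1) = √50 ≈ 7.0711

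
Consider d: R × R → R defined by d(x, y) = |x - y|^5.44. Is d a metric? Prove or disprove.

No. d(x,y) = |x-y|^5.44 fails the triangle inequality since p = 5.44 > 1. Counterexample: x = 4, y = 12, z = 18. d(x,z) = |4 - 18|^5.44 = 14^5.44 ≈ 1717657.2787, but d(x,y) + d(y,z) = 8^5.44 + 6^5.44 ≈ 81810.5909 + 17105.7768 = 98916.3677. Since 1717657.2787 > 98916.3677, the triangle inequality is violated.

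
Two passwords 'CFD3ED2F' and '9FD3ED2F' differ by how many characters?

Differing positions: 1. Hamming distance = 1.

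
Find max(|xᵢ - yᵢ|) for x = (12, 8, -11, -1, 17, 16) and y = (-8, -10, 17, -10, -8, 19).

max(|x_i - y_i|) = max(|12 - (-8)|, |8 - (-10)|, |-11 - 17|, |-1 - (-10)|, |17 - (-8)|, |16 - 19|) = max(20, 18, 28, 9, 25, 3) = 28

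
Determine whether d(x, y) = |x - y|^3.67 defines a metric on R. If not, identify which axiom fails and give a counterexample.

No. d(x,y) = |x-y|^3.67 fails the triangle inequality since p = 3.67 > 1. Counterexample: x = 0, y = 9, z = 16. d(x,z) = |0 - 16|^3.67 = 16^3.67 ≈ 26249.4577, but d(x,y) + d(y,z) = 9^3.67 + 7^3.67 ≈ 3177.3862 + 1263.3096 = 4440.6958. Since 26249.4577 > 4440.6958, the triangle inequality is violated.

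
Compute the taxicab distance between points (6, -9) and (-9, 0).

Σ|x_i - y_i| = |6 - (-9)| + |-9 - 0| = 15 + 9 = 24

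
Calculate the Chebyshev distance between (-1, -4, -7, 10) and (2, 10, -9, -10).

max(|x_i - y_i|) = max(|-1 - 2|, |-4 - 10|, |-7 - (-9)|, |10 - (-10)|) = max(3, 14, 2, 20) = 20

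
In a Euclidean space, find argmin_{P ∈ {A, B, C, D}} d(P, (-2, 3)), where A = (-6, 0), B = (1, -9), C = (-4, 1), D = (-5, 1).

Distances: d(A) = 5, d(B) ≈ 12.3693, d(C) ≈ 2.8284, d(D) ≈ 3.6056. Nearest: C = (-4, 1) with distance 2.8284.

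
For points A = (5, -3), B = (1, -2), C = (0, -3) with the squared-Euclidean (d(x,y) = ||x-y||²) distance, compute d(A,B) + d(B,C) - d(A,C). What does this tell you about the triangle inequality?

d(A,B) = 4² + 1² = 17, d(B,C) = 1² + 1² = 2, d(A,C) = 5² + 0² = 25.
d(A,B) + d(B,C) - d(A,C) = 17 + 2 - 25 = 19 - 25 = -6. This is < 0, so the triangle inequality FAILS for these points (squared-Euclidean is not a metric).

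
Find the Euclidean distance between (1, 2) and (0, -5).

√(Σ(x_i - y_i)²) = √((1 - 0)² + (2 - (-5))²)
= √(1² + 7²) = √(1 + 49) = √50 ≈ 7.0711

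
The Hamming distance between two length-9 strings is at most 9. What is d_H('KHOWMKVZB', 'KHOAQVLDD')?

Differing positions: 4, 5, 6, 7, 8, 9. Hamming distance = 6. The maximum possible Hamming distance for length-9 strings is 9, so d_H/9 = 6/9 ≈ 0.6667.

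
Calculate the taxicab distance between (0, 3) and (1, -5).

Σ|x_i - y_i| = |0 - 1| + |3 - (-5)| = 1 + 8 = 9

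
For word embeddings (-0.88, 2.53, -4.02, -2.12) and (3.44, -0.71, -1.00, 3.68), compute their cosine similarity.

With u = (-0.88, 2.53, -4.02, -2.12), v = (3.44, -0.71, -1.00, 3.68):
u·v = (-0.88)·3.44 + 2.53·(-0.71) + (-4.02)·(-1) + (-2.12)·3.68 = (-3.0272) + (-1.7963) + 4.02 + (-7.8016) = -8.6051.
|u| = √((-0.88)² + 2.53² + (-4.02)² + (-2.12)²) = √(0.7744 + 6.4009 + 16.1604 + 4.4944) = √27.8301, |v| = √(3.44² + (-0.71)² + (-1)² + 3.68²) = √(11.8336 + 0.5041 + 1 + 13.5424) = √26.8801.
cos θ = (u·v)/(|u||v|) = -8.6051/(√27.8301·√26.8801) ≈ -0.3146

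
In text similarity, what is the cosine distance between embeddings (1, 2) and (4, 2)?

With u = (1, 2), v = (4, 2):
u·v = 1·4 + 2·2 = 4 + 4 = 8.
|u| = √(1² + 2²) = √5, |v| = √(4² + 2²) = √20, so |u||v| = √(5·20) = √100 = 10.
cos θ = (u·v)/(|u||v|) = 8/10 = 0.8
Cosine distance = 1 - cos θ = 1 - 0.8 = 0.2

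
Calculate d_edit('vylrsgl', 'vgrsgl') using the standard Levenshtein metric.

Let D[i][j] be the edit distance between the first i characters of 'vylrsgl' and the first j characters of 'vgrsgl', with D[i][0] = i, D[0][j] = j, and D[i][j] = D[i-1][j-1] if the characters match, else 1 + min(D[i-1][j], D[i][j-1], D[i-1][j-1]). Filling the table (rows: prefixes of 'vylrsgl', columns: prefixes of 'vgrsgl'):
     ε  v  g  r  s  g  l
  ε  0  1  2  3  4  5  6
  v  1  0  1  2  3  4  5
  y  2  1  1  2  3  4  5
  l  3  2  2  2  3  4  4
  r  4  3  3  2  3  4  5
  s  5  4  4  3  2  3  4
  g  6  5  4  4  3  2  3
  l  7  6  5  5  4  3  2
The bottom-right entry gives D[7][6] = 2, so no sequence of fewer than 2 edits works. Backtracking through the table gives one optimal edit sequence (2 edits):
  vylrsgl → vlrsgl (del y @2)
  vlrsgl → vgrsgl (sub l→g @2)
Edit distance = 2.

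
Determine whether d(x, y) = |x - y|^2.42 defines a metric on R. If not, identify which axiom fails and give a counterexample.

No. d(x,y) = |x-y|^2.42 fails the triangle inequality since p = 2.42 > 1. Counterexample: x = 1, y = 2, z = 5. d(x,z) = |1 - 5|^2.42 = 4^2.42 ≈ 28.6408, but d(x,y) + d(y,z) = 1^2.42 + 3^2.42 ≈ 1 + 14.2769 = 15.2769. Since 28.6408 > 15.2769, the triangle inequality is violated.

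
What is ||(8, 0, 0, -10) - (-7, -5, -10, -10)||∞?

max(|x_i - y_i|) = max(|8 - (-7)|, |0 - (-5)|, |0 - (-10)|, |-10 - (-10)|) = max(15, 5, 10, 0) = 15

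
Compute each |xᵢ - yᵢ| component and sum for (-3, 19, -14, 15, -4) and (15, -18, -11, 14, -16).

Σ|x_i - y_i| = |-3 - 15| + |19 - (-18)| + |-14 - (-11)| + |15 - 14| + |-4 - (-16)| = 18 + 37 + 3 + 1 + 12 = 71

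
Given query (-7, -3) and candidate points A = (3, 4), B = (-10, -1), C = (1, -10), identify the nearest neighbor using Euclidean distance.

Distances: d(A) ≈ 12.2066, d(B) ≈ 3.6056, d(C) ≈ 10.6301. Nearest: B = (-10, -1) with distance 3.6056.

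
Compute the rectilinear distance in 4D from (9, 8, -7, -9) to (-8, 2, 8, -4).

Σ|x_i - y_i| = |9 - (-8)| + |8 - 2| + |-7 - 8| + |-9 - (-4)| = 17 + 6 + 15 + 5 = 43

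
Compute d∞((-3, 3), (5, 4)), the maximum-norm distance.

max(|x_i - y_i|) = max(|-3 - 5|, |3 - 4|) = max(8, 1) = 8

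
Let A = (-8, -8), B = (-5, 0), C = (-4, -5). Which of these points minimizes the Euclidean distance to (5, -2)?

Distances: d(A) ≈ 14.3178, d(B) ≈ 10.198, d(C) ≈ 9.4868. Nearest: C = (-4, -5) with distance 9.4868.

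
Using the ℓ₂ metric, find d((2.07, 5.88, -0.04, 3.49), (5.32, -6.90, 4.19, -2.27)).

√(Σ(x_i - y_i)²) = √((2.07 - 5.32)² + (5.88 - (-6.9))² + (-0.04 - 4.19)² + (3.49 - (-2.27))²)
= √((-3.25)² + 12.78² + (-4.23)² + 5.76²) = √(10.5625 + 163.3284 + 17.8929 + 33.1776) = √224.9614 ≈ 14.9987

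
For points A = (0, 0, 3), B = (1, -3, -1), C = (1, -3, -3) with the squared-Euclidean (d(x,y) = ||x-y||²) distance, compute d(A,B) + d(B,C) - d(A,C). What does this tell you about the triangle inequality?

d(A,B) = 1² + 3² + 4² = 26, d(B,C) = 0² + 0² + 2² = 4, d(A,C) = 1² + 3² + 6² = 46.
d(A,B) + d(B,C) - d(A,C) = 26 + 4 - 46 = 30 - 46 = -16. This is < 0, so the triangle inequality FAILS for these points (squared-Euclidean is not a metric).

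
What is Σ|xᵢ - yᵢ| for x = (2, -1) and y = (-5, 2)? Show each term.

Σ|x_i - y_i| = |2 - (-5)| + |-1 - 2| = 7 + 3 = 10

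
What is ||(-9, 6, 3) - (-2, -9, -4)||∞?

max(|x_i - y_i|) = max(|-9 - (-2)|, |6 - (-9)|, |3 - (-4)|) = max(7, 15, 7) = 15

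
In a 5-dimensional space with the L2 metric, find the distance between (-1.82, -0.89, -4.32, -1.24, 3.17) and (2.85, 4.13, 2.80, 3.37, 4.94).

(Σ|x_i - y_i|^2)^(1/2) = (|-1.82 - 2.85|^2 + |-0.89 - 4.13|^2 + |-4.32 - 2.8|^2 + |-1.24 - 3.37|^2 + |3.17 - 4.94|^2)^(1/2)
= (4.67^2 + 5.02^2 + 7.12^2 + 4.61^2 + 1.77^2)^(1/2) = (21.8089 + 25.2004 + 50.6944 + 21.2521 + 3.1329)^(1/2) = (122.0887)^(1/2) ≈ 11.0494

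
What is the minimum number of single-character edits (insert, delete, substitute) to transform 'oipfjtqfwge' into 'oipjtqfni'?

Let D[i][j] be the edit distance between the first i characters of 'oipfjtqfwge' and the first j characters of 'oipjtqfni', with D[i][0] = i, D[0][j] = j, and D[i][j] = D[i-1][j-1] if the characters match, else 1 + min(D[i-1][j], D[i][j-1], D[i-1][j-1]). Filling the table (rows: prefixes of 'oipfjtqfwge', columns: prefixes of 'oipjtqfni'):
     ε  o  i  p  j  t  q  f  n  i
  ε  0  1  2  3  4  5  6  7  8  9
  o  1  0  1  2  3  4  5  6  7  8
  i  2  1  0  1  2  3  4  5  6  7
  p  3  2  1  0  1  2  3  4  5  6
  f  4  3  2  1  1  2  3  3  4  5
  j  5  4  3  2  1  2  3  4  4  5
  t  6  5  4  3  2  1  2  3  4  5
  q  7  6  5  4  3  2  1  2  3  4
  f  8  7  6  5  4  3  2  1  2  3
  w  9  8  7  6  5  4  3  2  2  3
  g 10  9  8  7  6  5  4  3  3  3
  e 11 10  9  8  7  6  5  4  4  4
The bottom-right entry gives D[11][9] = 4, so no sequence of fewer than 4 edits works. Backtracking through the table gives one optimal edit sequence (4 edits):
  oipfjtqfwge → oipjtqfwge (del f @4)
  oipjtqfwge → oipjtqfge (del w @8)
  oipjtqfge → oipjtqfne (sub g→n @8)
  oipjtqfne → oipjtqfni (sub e→i @9)
Edit distance = 4.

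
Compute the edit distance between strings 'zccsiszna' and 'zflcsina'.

Let D[i][j] be the edit distance between the first i characters of 'zccsiszna' and the first j characters of 'zflcsina', with D[i][0] = i, D[0][j] = j, and D[i][j] = D[i-1][j-1] if the characters match, else 1 + min(D[i-1][j], D[i][j-1], D[i-1][j-1]). Filling the table (rows: prefixes of 'zccsiszna', columns: prefixes of 'zflcsina'):
     ε  z  f  l  c  s  i  n  a
  ε  0  1  2  3  4  5  6  7  8
  z  1  0  1  2  3  4  5  6  7
  c  2  1  1  2  2  3  4  5  6
  c  3  2  2  2  2  3  4  5  6
  s  4  3  3  3  3  2  3  4  5
  i  5  4  4  4  4  3  2  3  4
  s  6  5  5  5  5  4  3  3  4
  z  7  6  6  6  6  5  4  4  4
  n  8  7  7  7  7  6  5  4  5
  a  9  8  8  8  8  7  6  5  4
The bottom-right entry gives D[9][8] = 4, so no sequence of fewer than 4 edits works. Backtracking through the table gives one optimal edit sequence (4 edits):
  zccsiszna → zfccsiszna (ins f @2)
  zfccsiszna → zflcsiszna (sub c→l @3)
  zflcsiszna → zflcsizna (del s @7)
  zflcsizna → zflcsina (del z @7)
Edit distance = 4.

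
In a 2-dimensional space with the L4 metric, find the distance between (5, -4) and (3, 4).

(Σ|x_i - y_i|^4)^(1/4) = (|5 - 3|^4 + |-4 - 4|^4)^(1/4)
= (2^4 + 8^4)^(1/4) = (16 + 4096)^(1/4) = (4112)^(1/4) ≈ 8.0078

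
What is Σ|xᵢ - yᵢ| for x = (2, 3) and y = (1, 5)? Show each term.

Σ|x_i - y_i| = |2 - 1| + |3 - 5| = 1 + 2 = 3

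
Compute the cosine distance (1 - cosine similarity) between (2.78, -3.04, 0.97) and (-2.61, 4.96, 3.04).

With u = (2.78, -3.04, 0.97), v = (-2.61, 4.96, 3.04):
u·v = 2.78·(-2.61) + (-3.04)·4.96 + 0.97·3.04 = (-7.2558) + (-15.0784) + 2.9488 = -19.3854.
|u| = √(2.78² + (-3.04)² + 0.97²) = √(7.7284 + 9.2416 + 0.9409) = √17.9109, |v| = √((-2.61)² + 4.96² + 3.04²) = √(6.8121 + 24.6016 + 9.2416) = √40.6553.
cos θ = (u·v)/(|u||v|) = -19.3854/(√17.9109·√40.6553) ≈ -0.7184
Cosine distance = 1 - cos θ ≈ 1 - (-0.7184) = 1.7184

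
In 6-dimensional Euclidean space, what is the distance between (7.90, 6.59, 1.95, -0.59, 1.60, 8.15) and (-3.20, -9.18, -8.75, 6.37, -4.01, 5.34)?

√(Σ(x_i - y_i)²) = √((7.9 - (-3.2))² + (6.59 - (-9.18))² + (1.95 - (-8.75))² + (-0.59 - 6.37)² + (1.6 - (-4.01))² + (8.15 - 5.34)²)
= √(11.1² + 15.77² + 10.7² + (-6.96)² + 5.61² + 2.81²) = √(123.21 + 248.6929 + 114.49 + 48.4416 + 31.4721 + 7.8961) = √574.2027 ≈ 23.9625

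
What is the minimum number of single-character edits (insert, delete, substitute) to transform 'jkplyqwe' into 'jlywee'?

Let D[i][j] be the edit distance between the first i characters of 'jkplyqwe' and the first j characters of 'jlywee', with D[i][0] = i, D[0][j] = j, and D[i][j] = D[i-1][j-1] if the characters match, else 1 + min(D[i-1][j], D[i][j-1], D[i-1][j-1]). Filling the table (rows: prefixes of 'jkplyqwe', columns: prefixes of 'jlywee'):
     ε  j  l  y  w  e  e
  ε  0  1  2  3  4  5  6
  j  1  0  1  2  3  4  5
  k  2  1  1  2  3  4  5
  p  3  2  2  2  3  4  5
  l  4  3  2  3  3  4  5
  y  5  4  3  2  3  4  5
  q  6  5  4  3  3  4  5
  w  7  6  5  4  3  4  5
  e  8  7  6  5  4  3  4
The bottom-right entry gives D[8][6] = 4, so no sequence of fewer than 4 edits works. Backtracking through the table gives one optimal edit sequence (4 edits):
  jkplyqwe → jplyqwe (del k @2)
  jplyqwe → jlyqwe (del p @2)
  jlyqwe → jlywwe (sub q→w @4)
  jlywwe → jlywee (sub w→e @5)
Edit distance = 4.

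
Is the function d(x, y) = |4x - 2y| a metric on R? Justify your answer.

No. d fails symmetry: d(5, 1) = |4·5 - 2·1| = |18| = 18, but d(1, 5) = |4·1 - 2·5| = |-6| = 6. Since 18 ≠ 6, d(x,y) ≠ d(y,x) in general.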